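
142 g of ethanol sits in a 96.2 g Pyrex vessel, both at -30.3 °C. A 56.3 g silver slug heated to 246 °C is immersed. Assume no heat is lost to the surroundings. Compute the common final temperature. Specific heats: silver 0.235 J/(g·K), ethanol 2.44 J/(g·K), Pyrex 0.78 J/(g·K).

Heat gained plus heat lost sum to zero:
56.3·0.235·(T − 246) + 142·2.44·(T − (-30.3)) + 96.2·0.78·(T − (-30.3)) = 0
13.23(T − 246) + 346.48(T − (-30.3)) + 75.04(T − (-30.3)) = 0
(13.23 + 346.48 + 75.04) T = 13.23·246 + 346.48·(-30.3) + 75.04·(-30.3)
T = -9517.2/434.75 ≈ -21.89 °C

T_f ≈ -21.9 °C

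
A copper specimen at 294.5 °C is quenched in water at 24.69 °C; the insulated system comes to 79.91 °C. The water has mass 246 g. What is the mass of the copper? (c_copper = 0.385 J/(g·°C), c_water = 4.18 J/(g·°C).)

Heat lost by the copper = heat gained by the water:
m·0.385·(294.5 − 79.91) = 246·4.18·(79.91 − 24.69)
82.62 m = 56782  ⇒  m ≈ 687.3 g

m ≈ 687 g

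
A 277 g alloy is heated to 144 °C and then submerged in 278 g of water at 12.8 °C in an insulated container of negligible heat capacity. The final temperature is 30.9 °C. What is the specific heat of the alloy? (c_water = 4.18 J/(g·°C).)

c ≈ 0.671 J/(g·°C)

Heat gained plus heat lost sum to zero:
277·c·(30.9 − 144) + 278·4.18·(30.9 − 12.8) = 0
-31329 c = -21033
c = -21033/-31329 ≈ 0.6714 J/(g·°C)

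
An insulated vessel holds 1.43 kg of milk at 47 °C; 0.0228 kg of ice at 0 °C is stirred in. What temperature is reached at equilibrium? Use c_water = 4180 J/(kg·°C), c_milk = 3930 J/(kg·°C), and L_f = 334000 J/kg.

T_f ≈ 44.9 °C

Conservation of energy gives ΣQ = 0:
melt ice: 0.0228×334000 = 7615.2; warm the meltwater: 95.3 T; milk: 5619.9(T − 47)
5715.2 T = 264135 − 7615.2 = 256520
T ≈ 44.88 °C. Since T > 0 °C, the all-ice-melts assumption holds.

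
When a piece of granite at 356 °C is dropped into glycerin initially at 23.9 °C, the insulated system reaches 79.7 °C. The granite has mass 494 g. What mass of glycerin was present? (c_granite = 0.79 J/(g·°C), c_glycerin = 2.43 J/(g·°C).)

m ≈ 795 g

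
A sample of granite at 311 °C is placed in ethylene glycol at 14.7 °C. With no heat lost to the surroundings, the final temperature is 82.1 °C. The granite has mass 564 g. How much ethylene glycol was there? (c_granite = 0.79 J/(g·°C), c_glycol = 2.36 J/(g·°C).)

Setting the total heat transfer to zero:
564×0.79×(82.1 − 311) + m×2.36×(82.1 − 14.7) = 0
159.06 m = 101989
m = 101989/159.06 ≈ 641.2 g

m ≈ 641 g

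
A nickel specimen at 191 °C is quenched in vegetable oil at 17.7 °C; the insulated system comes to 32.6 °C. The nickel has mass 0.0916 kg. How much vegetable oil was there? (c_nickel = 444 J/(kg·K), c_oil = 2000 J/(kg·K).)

m ≈ 0.216 kg

Setting the total heat transfer to zero:
0.0916·444·(32.6 − 191) + m·2000·(32.6 − 17.7) = 0
29800 m = 6442.2
m = 6442.2/29800 ≈ 0.2162 kg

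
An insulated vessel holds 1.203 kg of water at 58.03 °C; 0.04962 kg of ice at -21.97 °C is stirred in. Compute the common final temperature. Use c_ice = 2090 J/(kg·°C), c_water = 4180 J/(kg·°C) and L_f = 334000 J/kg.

Energy conservation, ΣQ = 0:
ice -21.97→0 °C: 0.04962×2090×21.97 = 2278.4; latent heat to melt: 0.04962×334000 = 16573; warm the meltwater: 207.41 T; water: 5028.5(T − 58.03)
5236 T = 291806 − 18851 = 272955
T ≈ 52.13 °C — above 0 °C, consistent with complete melting.

T_f ≈ 52.1 °C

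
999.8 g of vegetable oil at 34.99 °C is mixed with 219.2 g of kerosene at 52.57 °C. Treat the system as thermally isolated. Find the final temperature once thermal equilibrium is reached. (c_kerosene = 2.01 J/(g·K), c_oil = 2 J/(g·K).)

T_f ≈ 38.2 °C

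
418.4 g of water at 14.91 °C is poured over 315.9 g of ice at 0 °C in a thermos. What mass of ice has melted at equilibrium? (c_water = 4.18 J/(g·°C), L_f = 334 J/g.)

m_melted ≈ 78.1 g

Cooling the water to 0 °C releases 418.4·4.18·14.91 = 26076 J.
Fully melting the ice requires m_ice L_f = 315.9·334 = 105511 J.
26076 J < 105511 J, so only part of the ice melts and the system sits at 0 °C.
m_melted·334 = 26076  ⇒  m_melted ≈ 78.07 g.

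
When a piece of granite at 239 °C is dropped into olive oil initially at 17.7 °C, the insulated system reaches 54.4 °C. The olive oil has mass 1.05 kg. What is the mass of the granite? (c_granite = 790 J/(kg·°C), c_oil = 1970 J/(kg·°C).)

Heat gained plus heat lost sum to zero:
m·790·(54.4 − 239) + 1.05·1970·(54.4 − 17.7) = 0
-145834 m = -75914
m = -75914/-145834 ≈ 0.5206 kg

m ≈ 0.521 kg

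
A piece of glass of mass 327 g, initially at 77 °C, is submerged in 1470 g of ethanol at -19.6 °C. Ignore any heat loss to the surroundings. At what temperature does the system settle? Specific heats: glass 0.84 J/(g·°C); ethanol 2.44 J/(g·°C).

|Q_glass| = |Q_ethanol|:
327·0.84·(77 − T) = 1470·2.44·(T − (-19.6))
274.68(77 − T) = 3586.8(T − (-19.6))
3861.5 T = -49151  ⇒  T ≈ -12.73 °C

T_f ≈ -12.7 °C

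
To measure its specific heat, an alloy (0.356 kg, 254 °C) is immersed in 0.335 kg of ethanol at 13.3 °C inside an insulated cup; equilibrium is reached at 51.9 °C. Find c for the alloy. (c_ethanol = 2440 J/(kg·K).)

c ≈ 439 J/(kg·K)

Net heat exchanged in the isolated system is zero:
0.356·c·(51.9 − 254) + 0.335·2440·(51.9 − 13.3) = 0
-71.95 c = -31552
c = -31552/-71.95 ≈ 438.5 J/(kg·K)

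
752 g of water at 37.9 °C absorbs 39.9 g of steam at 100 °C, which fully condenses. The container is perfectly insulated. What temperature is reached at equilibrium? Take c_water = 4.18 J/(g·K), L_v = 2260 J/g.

T_f ≈ 68.3 °C

Heat gained plus heat lost sum to zero:
steam→water at 100 °C releases m L_v = 39.9×2260 = 90174
  condensed water 100 °C→T: 166.78(T − 100)
  original water: 3143.4(T − 37.9)
3310.1 T = 90174 + 16678 + 119133 = 225986
T ≈ 68.27 °C (< 100 °C, so full condensation is consistent).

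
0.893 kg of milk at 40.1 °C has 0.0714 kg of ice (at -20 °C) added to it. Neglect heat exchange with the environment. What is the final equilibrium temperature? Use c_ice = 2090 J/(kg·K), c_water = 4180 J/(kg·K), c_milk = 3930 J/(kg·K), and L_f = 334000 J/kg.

T_f ≈ 29.9 °C

Let T be the final temperature. ΣQ_i = 0:
ice -20→0 °C: 0.0714·2090·20 = 2984.5; melt ice: 0.0714·334000 = 23848; meltwater 0→T: 0.0714·4180·T = 298.45 T; milk: 3509.5(T − 40.1)
3807.9 T = 140731 − 26832 = 113898
T ≈ 29.91 °C. Since T > 0 °C, the all-ice-melts assumption holds.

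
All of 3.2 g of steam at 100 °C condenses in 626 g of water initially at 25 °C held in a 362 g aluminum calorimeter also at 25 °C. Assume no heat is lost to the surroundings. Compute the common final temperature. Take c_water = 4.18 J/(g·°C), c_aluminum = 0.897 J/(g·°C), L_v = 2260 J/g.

T_f ≈ 27.8 °C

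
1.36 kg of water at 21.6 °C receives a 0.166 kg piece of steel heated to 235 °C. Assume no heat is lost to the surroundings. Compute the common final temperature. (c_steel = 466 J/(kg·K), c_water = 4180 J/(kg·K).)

With ΣQ=0 the equilibrium temperature is the m·c-weighted mean:
T_f = (77.36×235 + 5684.8×21.6) / (77.36 + 5684.8)
    = 140970 / 5762.2 ≈ 24.46 °C

T_f ≈ 24.5 °C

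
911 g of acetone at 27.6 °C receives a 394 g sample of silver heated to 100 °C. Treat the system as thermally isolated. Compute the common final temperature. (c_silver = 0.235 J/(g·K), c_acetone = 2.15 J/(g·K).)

Net heat exchanged in the isolated system is zero:
394×0.235×(T − 100) + 911×2.15×(T − 27.6) = 0
92.59(T − 100) + 1958.6(T − 27.6) = 0
2051.2 T = 63318
T = 63318/2051.2 ≈ 30.87 °C

T_f ≈ 30.9 °C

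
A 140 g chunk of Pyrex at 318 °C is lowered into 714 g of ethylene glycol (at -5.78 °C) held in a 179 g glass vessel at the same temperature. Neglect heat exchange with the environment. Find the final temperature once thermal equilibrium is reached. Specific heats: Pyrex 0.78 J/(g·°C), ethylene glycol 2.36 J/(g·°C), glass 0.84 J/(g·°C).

T_f ≈ 12.4 °C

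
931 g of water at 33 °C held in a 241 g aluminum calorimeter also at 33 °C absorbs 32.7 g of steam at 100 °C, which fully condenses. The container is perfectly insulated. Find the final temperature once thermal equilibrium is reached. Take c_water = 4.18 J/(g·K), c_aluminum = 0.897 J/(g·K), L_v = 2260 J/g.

T_f ≈ 52.6 °C

Energy conservation, ΣQ = 0:
condense steam: −32.7·2260 = −73902; condensate cools 100→T: 32.7·4.18·(T − 100) = 136.69(T − 100); original water: 3891.6(T − 33); aluminum cup: 241·0.897·(T − 33) = 216.18(T − 33)
4244.4 T = 73902 + 13669 + 135556 = 223127
T ≈ 52.57 °C — below 100 °C, confirming all the steam condensed.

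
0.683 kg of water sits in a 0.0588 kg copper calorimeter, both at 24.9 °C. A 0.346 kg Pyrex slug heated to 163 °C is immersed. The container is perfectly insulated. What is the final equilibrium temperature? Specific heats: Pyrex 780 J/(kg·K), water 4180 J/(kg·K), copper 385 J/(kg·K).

T_f ≈ 36.7 °C

With ΣQ=0 the equilibrium temperature is the m·c-weighted mean:
T_f = (269.88·163 + 2854.9·24.9 + 22.64·24.9) / (269.88 + 2854.9 + 22.64)
    = 115642 / 3147.5 ≈ 36.74 °C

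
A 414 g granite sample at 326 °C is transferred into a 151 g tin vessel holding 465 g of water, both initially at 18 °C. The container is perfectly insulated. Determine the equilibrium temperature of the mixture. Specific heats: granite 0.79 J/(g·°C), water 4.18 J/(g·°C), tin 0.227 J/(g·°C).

Let T be the final temperature. ΣQ_i = 0:
414·0.79·(T − 326) + 465·4.18·(T − 18) + 151·0.227·(T − 18) = 0
327.06(T − 326) + 1943.7(T − 18) + 34.28(T − 18) = 0
(327.06 + 1943.7 + 34.28) T = 327.06·326 + 1943.7·18 + 34.28·18
T = 142225/2305 ≈ 61.70 °C

T_f ≈ 61.7 °C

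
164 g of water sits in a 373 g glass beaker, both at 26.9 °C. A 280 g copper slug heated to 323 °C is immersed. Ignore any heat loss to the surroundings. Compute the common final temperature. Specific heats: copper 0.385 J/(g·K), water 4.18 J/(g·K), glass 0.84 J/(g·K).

T_f ≈ 55.7 °C

Heat gained plus heat lost sum to zero:
280*0.385*(T − 323) + 164*4.18*(T − 26.9) + 373*0.84*(T − 26.9) = 0
(107.8 + 685.52 + 313.32) T = 107.8*323 + 685.52*26.9 + 313.32*26.9
T ≈ 55.74 °C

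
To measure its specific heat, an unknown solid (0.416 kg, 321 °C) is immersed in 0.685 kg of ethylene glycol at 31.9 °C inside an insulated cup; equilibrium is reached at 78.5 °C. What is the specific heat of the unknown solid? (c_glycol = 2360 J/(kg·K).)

c ≈ 747 J/(kg·K)

Let T be the final temperature. ΣQ_i = 0:
0.416·c·(78.5 − 321) + 0.685·2360·(78.5 − 31.9) = 0
-100.88 c = -75334
c = -75334/-100.88 ≈ 746.8 J/(kg·K)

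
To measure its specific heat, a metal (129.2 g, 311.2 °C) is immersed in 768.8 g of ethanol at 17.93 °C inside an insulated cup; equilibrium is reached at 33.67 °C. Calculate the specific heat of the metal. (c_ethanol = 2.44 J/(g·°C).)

c ≈ 0.823 J/(g·°C)

Taking heat into each body as positive, Σ m c ΔT = 0:
129.2×c×(33.67 − 311.2) + 768.8×2.44×(33.67 − 17.93) = 0
-35857 c = -29526
c = -29526/-35857 ≈ 0.8234 J/(g·°C)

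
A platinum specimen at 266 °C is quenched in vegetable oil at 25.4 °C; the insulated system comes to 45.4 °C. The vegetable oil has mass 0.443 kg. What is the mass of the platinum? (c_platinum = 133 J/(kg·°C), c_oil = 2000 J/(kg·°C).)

|Q_platinum| = |Q_oil|:
m·133·(266 − 45.4) = 0.443·2000·(45.4 − 25.4)
29340 m = 17720  ⇒  m ≈ 0.604 kg

m ≈ 0.604 kg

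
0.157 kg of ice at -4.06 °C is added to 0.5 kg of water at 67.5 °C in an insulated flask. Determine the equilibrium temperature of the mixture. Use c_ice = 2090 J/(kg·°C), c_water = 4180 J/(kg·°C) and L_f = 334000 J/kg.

Taking heat into each body as positive, Σ m c ΔT = 0:
warm ice to 0 °C: 0.157·2090·(0 − (-4.06)) = 1332.2
  melt ice: 0.157·334000 = 52438
  warm the meltwater: 656.26 T
  water cools: 0.5·4180·(T − 67.5) = 2090(T − 67.5)
2746.3 T = 141075 − 53770 = 87305
T ≈ 31.79 °C (positive, so assuming full melt was valid).

T_f ≈ 31.8 °C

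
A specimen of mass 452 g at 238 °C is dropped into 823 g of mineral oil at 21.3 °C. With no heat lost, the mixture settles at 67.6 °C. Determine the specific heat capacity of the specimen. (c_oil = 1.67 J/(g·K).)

Energy conservation, ΣQ = 0:
452·c·(67.6 − 238) + 823·1.67·(67.6 − 21.3) = 0
-77021 c = -63635
c = -63635/-77021 ≈ 0.8262 J/(g·K)

c ≈ 0.826 J/(g·K)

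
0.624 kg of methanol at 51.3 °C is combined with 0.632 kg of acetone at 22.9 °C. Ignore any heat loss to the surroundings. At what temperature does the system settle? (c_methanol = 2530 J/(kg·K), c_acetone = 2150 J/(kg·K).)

T_f ≈ 38.2 °C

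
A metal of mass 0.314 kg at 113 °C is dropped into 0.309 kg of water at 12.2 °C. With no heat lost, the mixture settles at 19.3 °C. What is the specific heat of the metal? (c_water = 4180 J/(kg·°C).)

Taking heat into each body as positive, Σ m c ΔT = 0:
0.314×c×(19.3 − 113) + 0.309×4180×(19.3 − 12.2) = 0
-29.42 c = -9170.5
c = -9170.5/-29.42 ≈ 311.7 J/(kg·°C)

c ≈ 312 J/(kg·°C)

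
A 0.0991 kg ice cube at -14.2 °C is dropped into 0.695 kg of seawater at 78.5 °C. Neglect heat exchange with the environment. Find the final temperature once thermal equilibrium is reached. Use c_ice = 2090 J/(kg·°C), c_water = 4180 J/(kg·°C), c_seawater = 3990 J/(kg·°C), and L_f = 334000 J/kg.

T_f ≈ 57.0 °C

Energy conservation, ΣQ = 0:
ice -14.2→0 °C: 0.0991·2090·14.2 = 2941.1
  latent heat to melt: 0.0991·334000 = 33099
  meltwater 0→T: 0.0991·4180·T = 414.24 T
  seawater: 2773(T − 78.5)
3187.3 T = 217684 − 36040 = 181644
T ≈ 56.99 °C. Since T > 0 °C, the all-ice-melts assumption holds.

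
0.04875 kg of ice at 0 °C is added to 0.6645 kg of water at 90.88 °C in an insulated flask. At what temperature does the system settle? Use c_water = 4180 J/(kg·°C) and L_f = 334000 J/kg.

Net heat exchanged in the isolated system is zero:
latent heat to melt: 0.04875·334000 = 16282
  warm the meltwater: 203.78 T
  water: 2777.6(T − 90.88)
2981.4 T = 252429 − 16282 = 236147
T ≈ 79.21 °C. Since T > 0 °C, the all-ice-melts assumption holds.

T_f ≈ 79.2 °C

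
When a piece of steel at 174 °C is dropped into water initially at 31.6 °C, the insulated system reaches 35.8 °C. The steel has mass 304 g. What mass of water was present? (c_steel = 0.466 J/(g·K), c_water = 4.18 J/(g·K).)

m ≈ 1120 g

|Q_steel| = |Q_water|:
304·0.466·(174 − 35.8) = m·4.18·(35.8 − 31.6)
17.56 m = 19578  ⇒  m ≈ 1115 g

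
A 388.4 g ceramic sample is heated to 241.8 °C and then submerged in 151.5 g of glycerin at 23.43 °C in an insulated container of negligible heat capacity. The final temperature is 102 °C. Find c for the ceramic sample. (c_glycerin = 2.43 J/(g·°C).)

c ≈ 0.533 J/(g·°C)

Conservation of energy gives ΣQ = 0:
388.4·c·(102 − 241.8) + 151.5·2.43·(102 − 23.43) = 0
-54298 c = -28925
c = -28925/-54298 ≈ 0.5327 J/(g·°C)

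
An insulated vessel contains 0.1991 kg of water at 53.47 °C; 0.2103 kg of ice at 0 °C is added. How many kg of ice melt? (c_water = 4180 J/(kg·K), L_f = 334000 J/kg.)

Water can give up m c ΔT = 0.1991·4180·53.47 = 44500 J before reaching 0 °C.
To melt every bit of ice: 0.2103·334000 = 70240 J.
44500 J < 70240 J, so only part of the ice melts and the system sits at 0 °C.
Mass melted = 44500/334000 ≈ 0.1332 kg.

m_melted ≈ 0.133 kg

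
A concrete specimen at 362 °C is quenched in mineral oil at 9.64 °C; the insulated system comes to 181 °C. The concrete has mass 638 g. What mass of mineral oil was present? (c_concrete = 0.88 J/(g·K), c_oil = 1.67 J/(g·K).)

Setting the total heat transfer to zero:
638·0.88·(181 − 362) + m·1.67·(181 − 9.64) = 0
286.17 m = 101621
m = 101621/286.17 ≈ 355.1 g

m ≈ 355 g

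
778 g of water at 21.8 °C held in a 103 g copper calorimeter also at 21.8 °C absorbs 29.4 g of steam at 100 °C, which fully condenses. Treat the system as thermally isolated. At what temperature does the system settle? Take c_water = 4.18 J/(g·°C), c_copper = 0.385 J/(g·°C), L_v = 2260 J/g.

T_f ≈ 44.1 °C

Sum of m c ΔT and latent-heat terms is zero:
latent heat released on condensation: 29.4×2260 = 66444
  condensed water 100 °C→T: 122.89(T − 100)
  water warms: 778×4.18×(T − 21.8) = 3252(T − 21.8)
  copper cup: 103×0.385×(T − 21.8) = 39.66(T − 21.8)
3414.6 T = 66444 + 12289 + 71759 = 150492
T ≈ 44.07 °C, under the boiling point, so the assumption holds.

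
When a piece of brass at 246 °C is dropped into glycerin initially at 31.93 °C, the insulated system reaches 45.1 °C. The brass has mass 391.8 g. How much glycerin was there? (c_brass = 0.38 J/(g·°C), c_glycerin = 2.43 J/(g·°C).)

m ≈ 935 g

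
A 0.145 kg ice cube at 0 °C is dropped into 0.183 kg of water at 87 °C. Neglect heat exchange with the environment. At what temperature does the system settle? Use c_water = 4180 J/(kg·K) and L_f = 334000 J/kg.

Setting the total heat transfer to zero:
fusion: m_ice L_f = 0.145×334000 = 48430
  meltwater 0→T: 0.145×4180×T = 606.1 T
  water cools: 0.183×4180×(T − 87) = 764.94(T − 87)
1371 T = 66550 − 48430 = 18120
T ≈ 13.22 °C — above 0 °C, consistent with complete melting.

T_f ≈ 13.2 °C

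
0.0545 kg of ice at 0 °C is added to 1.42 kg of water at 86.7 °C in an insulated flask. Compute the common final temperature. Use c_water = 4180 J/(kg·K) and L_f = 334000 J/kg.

Energy conservation, ΣQ = 0:
latent heat to melt: 0.0545×334000 = 18203
  warm the meltwater: 227.81 T
  water cools: 1.42×4180×(T − 86.7) = 5935.6(T − 86.7)
6163.4 T = 514617 − 18203 = 496414
T ≈ 80.54 °C. Since T > 0 °C, the all-ice-melts assumption holds.

T_f ≈ 80.5 °C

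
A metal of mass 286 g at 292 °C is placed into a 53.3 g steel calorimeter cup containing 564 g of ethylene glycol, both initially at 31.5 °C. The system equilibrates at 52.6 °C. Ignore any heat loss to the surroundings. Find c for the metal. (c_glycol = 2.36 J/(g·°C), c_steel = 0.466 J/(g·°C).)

c ≈ 0.418 J/(g·°C)

Energy conservation, ΣQ = 0:
286·c·(52.6 − 292) + 564·2.36·(52.6 − 31.5) + 53.3·0.466·(52.6 − 31.5) = 0
-68468 c = -28609
c = -28609/-68468 ≈ 0.4178 J/(g·°C)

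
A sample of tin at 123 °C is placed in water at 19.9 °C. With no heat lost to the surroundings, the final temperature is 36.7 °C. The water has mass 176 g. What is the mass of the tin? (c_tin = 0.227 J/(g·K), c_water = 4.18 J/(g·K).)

m ≈ 631 g

Heat lost by the tin = heat gained by the water:
m·0.227·(123 − 36.7) = 176·4.18·(36.7 − 19.9)
19.59 m = 12359  ⇒  m ≈ 630.9 g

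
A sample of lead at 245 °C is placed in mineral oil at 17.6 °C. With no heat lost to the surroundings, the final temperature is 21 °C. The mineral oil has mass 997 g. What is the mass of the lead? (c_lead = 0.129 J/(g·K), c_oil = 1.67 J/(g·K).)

m ≈ 196 g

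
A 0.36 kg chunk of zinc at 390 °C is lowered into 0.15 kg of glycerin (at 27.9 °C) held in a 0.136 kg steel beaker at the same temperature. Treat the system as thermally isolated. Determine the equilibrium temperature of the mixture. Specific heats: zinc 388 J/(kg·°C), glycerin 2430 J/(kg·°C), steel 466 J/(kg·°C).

Heat gained plus heat lost sum to zero:
0.36*388*(T − 390) + 0.15*2430*(T − 27.9) + 0.136*466*(T − 27.9) = 0
139.68(T − 390) + 364.5(T − 27.9) + 63.38(T − 27.9) = 0
(139.68 + 364.5 + 63.38) T = 139.68*390 + 364.5*27.9 + 63.38*27.9
T ≈ 117.02 °C

T_f ≈ 117.0 °C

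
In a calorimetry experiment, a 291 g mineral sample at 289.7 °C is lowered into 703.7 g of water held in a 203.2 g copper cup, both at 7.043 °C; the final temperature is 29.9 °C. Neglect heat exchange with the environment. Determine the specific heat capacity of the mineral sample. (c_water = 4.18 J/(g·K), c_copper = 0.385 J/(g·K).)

c ≈ 0.913 J/(g·K)

Heat gained plus heat lost sum to zero:
291·c·(29.9 − 289.7) + 703.7·4.18·(29.9 − 7.043) + 203.2·0.385·(29.9 − 7.043) = 0
-75602 c = -69021
c = -69021/-75602 ≈ 0.913 J/(g·K)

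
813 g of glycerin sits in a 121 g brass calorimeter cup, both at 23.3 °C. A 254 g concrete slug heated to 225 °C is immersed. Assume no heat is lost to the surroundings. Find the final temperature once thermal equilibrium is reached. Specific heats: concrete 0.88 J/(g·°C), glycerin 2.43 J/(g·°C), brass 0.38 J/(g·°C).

T_f ≈ 43.4 °C

Net heat exchanged in the isolated system is zero:
254·0.88·(T − 225) + 813·2.43·(T − 23.3) + 121·0.38·(T − 23.3) = 0
(223.52 + 1975.6 + 45.98) T = 223.52·225 + 1975.6·23.3 + 45.98·23.3
T ≈ 43.38 °C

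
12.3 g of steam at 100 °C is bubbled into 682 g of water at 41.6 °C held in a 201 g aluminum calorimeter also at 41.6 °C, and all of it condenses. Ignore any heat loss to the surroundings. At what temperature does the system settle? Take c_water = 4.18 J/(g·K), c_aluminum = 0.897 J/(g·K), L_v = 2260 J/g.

T_f ≈ 51.6 °C

Setting the total heat transfer to zero:
steam→water at 100 °C releases m L_v = 12.3·2260 = 27798; condensate cools 100→T: 12.3·4.18·(T − 100) = 51.41(T − 100); original water: 2850.8(T − 41.6); cup: 180.3(T − 41.6)
3082.5 T = 27798 + 5141.4 + 126092 = 159031
T ≈ 51.59 °C (< 100 °C, so full condensation is consistent).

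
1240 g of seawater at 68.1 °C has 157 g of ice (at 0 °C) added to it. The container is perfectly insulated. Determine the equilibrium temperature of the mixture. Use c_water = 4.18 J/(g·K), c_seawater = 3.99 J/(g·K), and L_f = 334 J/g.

Let T be the final temperature. ΣQ_i = 0:
fusion: m_ice L_f = 157×334 = 52438; meltwater 0→T: 157×4.18×T = 656.26 T; seawater cools: 1240×3.99×(T − 68.1) = 4947.6(T − 68.1)
5603.9 T = 336932 − 52438 = 284494
T ≈ 50.77 °C (positive, so assuming full melt was valid).

T_f ≈ 50.8 °C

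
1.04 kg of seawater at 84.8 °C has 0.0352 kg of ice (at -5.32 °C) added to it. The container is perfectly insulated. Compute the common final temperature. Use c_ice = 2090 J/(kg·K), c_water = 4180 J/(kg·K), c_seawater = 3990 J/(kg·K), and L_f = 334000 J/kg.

T_f ≈ 79.1 °C

Heat gained plus heat lost sum to zero:
warm ice to 0 °C: 0.0352·2090·(0 − (-5.32)) = 391.38; latent heat to melt: 0.0352·334000 = 11757; warm the meltwater: 147.14 T; seawater cools: 1.04·3990·(T − 84.8) = 4149.6(T − 84.8)
4296.7 T = 351886 − 12148 = 339738
T ≈ 79.07 °C — above 0 °C, consistent with complete melting.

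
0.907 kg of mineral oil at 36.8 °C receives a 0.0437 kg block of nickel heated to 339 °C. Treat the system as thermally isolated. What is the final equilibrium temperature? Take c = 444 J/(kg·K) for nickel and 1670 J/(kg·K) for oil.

T_f ≈ 40.6 °C

|Q_nickel| = |Q_oil|:
0.0437*444*(339 − T) = 0.907*1670*(T − 36.8)
19.4(339 − T) = 1514.7(T − 36.8)
1534.1 T = 62318  ⇒  T ≈ 40.62 °C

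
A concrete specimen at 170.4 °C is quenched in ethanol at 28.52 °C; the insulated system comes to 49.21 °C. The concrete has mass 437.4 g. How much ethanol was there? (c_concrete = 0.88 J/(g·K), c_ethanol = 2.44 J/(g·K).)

m ≈ 924 g

Let T be the final temperature. ΣQ_i = 0:
437.4×0.88×(49.21 − 170.4) + m×2.44×(49.21 − 28.52) = 0
50.48 m = 46647
m = 46647/50.48 ≈ 924 g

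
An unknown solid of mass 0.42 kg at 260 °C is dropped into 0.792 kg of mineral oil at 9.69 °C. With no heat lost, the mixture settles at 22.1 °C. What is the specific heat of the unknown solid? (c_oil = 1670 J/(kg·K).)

c ≈ 164 J/(kg·K)

Heat lost by the unknown solid = heat gained by the oil:
0.42·c·(260 − 22.1) = 0.792·1670·(22.1 − 9.69)
99.92 c = 16414  ⇒  c ≈ 164.3 J/(kg·K)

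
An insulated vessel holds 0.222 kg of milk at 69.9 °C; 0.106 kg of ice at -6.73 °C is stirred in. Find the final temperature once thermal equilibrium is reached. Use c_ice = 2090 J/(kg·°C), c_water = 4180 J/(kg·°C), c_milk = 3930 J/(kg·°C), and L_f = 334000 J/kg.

T_f ≈ 18.3 °C

Let T be the final temperature. ΣQ_i = 0:
ice -6.73→0 °C: 0.106×2090×6.73 = 1491
  fusion: m_ice L_f = 0.106×334000 = 35404
  warm the meltwater: 443.08 T
  milk: 872.46(T − 69.9)
1315.5 T = 60985 − 36895 = 24090
T ≈ 18.31 °C. Since T > 0 °C, the all-ice-melts assumption holds.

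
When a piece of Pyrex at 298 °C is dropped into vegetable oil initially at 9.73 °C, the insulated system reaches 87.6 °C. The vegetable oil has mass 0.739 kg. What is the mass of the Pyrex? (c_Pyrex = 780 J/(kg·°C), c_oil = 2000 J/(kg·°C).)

m ≈ 0.701 kg

|Q_Pyrex| = |Q_oil|:
m×780×(298 − 87.6) = 0.739×2000×(87.6 − 9.73)
164112 m = 115092  ⇒  m ≈ 0.7013 kg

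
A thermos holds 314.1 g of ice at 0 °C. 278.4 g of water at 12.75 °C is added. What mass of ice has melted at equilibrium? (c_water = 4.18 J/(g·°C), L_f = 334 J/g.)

m_melted ≈ 44.4 g

Cooling the water to 0 °C releases 278.4×4.18×12.75 = 14837 J.
Fully melting the ice requires m_ice L_f = 314.1×334 = 104909 J.
That's not enough to melt it all — equilibrium is at 0 °C with ice remaining.
Mass melted = 14837/334 ≈ 44.42 g.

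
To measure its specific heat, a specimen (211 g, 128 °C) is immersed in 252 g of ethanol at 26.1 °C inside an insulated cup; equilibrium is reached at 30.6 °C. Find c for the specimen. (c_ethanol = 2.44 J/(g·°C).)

c ≈ 0.135 J/(g·°C)

Taking heat into each body as positive, Σ m c ΔT = 0:
211·c·(30.6 − 128) + 252·2.44·(30.6 − 26.1) = 0
-20551 c = -2767
c = -2767/-20551 ≈ 0.1346 J/(g·°C)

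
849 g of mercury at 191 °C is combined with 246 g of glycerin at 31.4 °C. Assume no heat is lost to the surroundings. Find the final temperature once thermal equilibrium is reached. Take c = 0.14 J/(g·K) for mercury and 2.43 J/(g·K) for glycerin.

T_f ≈ 57.9 °C

With ΣQ=0 the equilibrium temperature is the m·c-weighted mean:
T_f = (118.86×191 + 597.78×31.4) / (118.86 + 597.78)
    = 41473 / 716.64 ≈ 57.87 °C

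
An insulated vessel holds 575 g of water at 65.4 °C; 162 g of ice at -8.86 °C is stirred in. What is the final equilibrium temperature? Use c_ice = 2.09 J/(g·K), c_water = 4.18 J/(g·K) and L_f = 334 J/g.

Net heat exchanged in the isolated system is zero:
ice -8.86→0 °C: 162×2.09×8.86 = 2999.8; latent heat to melt: 162×334 = 54108; meltwater 0→T: 162×4.18×T = 677.16 T; water: 2403.5(T − 65.4)
3080.7 T = 157189 − 57108 = 100081
T ≈ 32.49 °C. Since T > 0 °C, the all-ice-melts assumption holds.

T_f ≈ 32.5 °C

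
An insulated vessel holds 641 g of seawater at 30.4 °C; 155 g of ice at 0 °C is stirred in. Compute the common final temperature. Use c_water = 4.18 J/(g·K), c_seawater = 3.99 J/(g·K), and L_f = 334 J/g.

T_f ≈ 8.1 °C

Heat gained plus heat lost sum to zero:
fusion: m_ice L_f = 155×334 = 51770; meltwater 0→T: 155×4.18×T = 647.9 T; seawater: 2557.6(T − 30.4)
3205.5 T = 77751 − 51770 = 25981
T ≈ 8.11 °C (positive, so assuming full melt was valid).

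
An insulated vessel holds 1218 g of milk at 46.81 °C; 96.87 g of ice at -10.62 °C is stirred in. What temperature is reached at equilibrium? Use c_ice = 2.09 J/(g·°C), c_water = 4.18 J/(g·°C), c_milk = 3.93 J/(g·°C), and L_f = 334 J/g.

T_f ≈ 36.5 °C

Let T be the final temperature. ΣQ_i = 0:
warm ice to 0 °C: 96.87×2.09×(0 − (-10.62)) = 2150.1; fusion: m_ice L_f = 96.87×334 = 32355; meltwater 0→T: 96.87×4.18×T = 404.92 T; milk cools: 1218×3.93×(T − 46.81) = 4786.7(T − 46.81)
5191.7 T = 224067 − 34505 = 189563
T ≈ 36.51 °C — above 0 °C, consistent with complete melting.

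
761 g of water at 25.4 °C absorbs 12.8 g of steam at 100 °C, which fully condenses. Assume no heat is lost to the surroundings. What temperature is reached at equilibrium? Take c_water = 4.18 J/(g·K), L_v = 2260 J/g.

Setting the total heat transfer to zero:
steam→water at 100 °C releases m L_v = 12.8·2260 = 28928; condensate cools 100→T: 12.8·4.18·(T − 100) = 53.5(T − 100); water warms: 761·4.18·(T − 25.4) = 3181(T − 25.4)
3234.5 T = 28928 + 5350.4 + 80797 = 115075
T ≈ 35.58 °C, under the boiling point, so the assumption holds.

T_f ≈ 35.6 °C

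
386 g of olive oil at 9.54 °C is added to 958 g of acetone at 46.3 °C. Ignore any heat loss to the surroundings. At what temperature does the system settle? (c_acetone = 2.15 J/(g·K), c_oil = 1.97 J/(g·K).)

Net heat exchanged in the isolated system is zero:
958*2.15*(T − 46.3) + 386*1.97*(T − 9.54) = 0
2820.1 T = 102619
T = 102619/2820.1 ≈ 36.39 °C

T_f ≈ 36.4 °C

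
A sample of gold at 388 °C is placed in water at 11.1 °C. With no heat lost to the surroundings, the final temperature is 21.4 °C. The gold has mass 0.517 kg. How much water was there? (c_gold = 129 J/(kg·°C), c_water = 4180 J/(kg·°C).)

Heat lost by the gold = heat gained by the water:
0.517×129×(388 − 21.4) = m×4180×(21.4 − 11.1)
43054 m = 24450  ⇒  m ≈ 0.5679 kg

m ≈ 0.568 kg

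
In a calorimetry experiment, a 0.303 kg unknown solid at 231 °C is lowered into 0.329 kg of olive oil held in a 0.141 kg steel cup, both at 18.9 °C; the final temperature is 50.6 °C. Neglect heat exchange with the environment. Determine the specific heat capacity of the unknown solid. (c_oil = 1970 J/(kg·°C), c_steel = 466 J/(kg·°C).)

c ≈ 414 J/(kg·°C)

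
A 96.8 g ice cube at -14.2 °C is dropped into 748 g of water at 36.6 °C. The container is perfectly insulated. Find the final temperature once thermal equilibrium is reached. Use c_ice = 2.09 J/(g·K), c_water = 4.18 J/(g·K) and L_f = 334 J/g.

Heat gained plus heat lost sum to zero:
ice -14.2→0 °C: 96.8·2.09·14.2 = 2872.8
  latent heat to melt: 96.8·334 = 32331
  meltwater 0→T: 96.8·4.18·T = 404.62 T
  water cools: 748·4.18·(T − 36.6) = 3126.6(T − 36.6)
3531.3 T = 114435 − 35204 = 79231
T ≈ 22.44 °C. Since T > 0 °C, the all-ice-melts assumption holds.

T_f ≈ 22.4 °C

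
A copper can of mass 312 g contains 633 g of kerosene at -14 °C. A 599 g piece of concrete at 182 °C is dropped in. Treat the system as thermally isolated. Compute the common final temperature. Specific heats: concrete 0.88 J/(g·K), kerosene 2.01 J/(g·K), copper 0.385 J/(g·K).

Net heat exchanged in the isolated system is zero:
599*0.88*(T − 182) + 633*2.01*(T − (-14)) + 312*0.385*(T − (-14)) = 0
(527.12 + 1272.3 + 120.12) T = 527.12*182 + 1272.3*(-14) + 120.12*(-14)
T = 76442 / 1919.6 = 39.8 °C

T_f ≈ 39.8 °C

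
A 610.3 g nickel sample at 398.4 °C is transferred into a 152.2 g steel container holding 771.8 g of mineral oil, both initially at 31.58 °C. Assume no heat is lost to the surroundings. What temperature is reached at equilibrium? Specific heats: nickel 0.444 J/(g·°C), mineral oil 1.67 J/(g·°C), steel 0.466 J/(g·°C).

T_f ≈ 92.5 °C

Heat gained plus heat lost sum to zero:
610.3*0.444*(T − 398.4) + 771.8*1.67*(T − 31.58) + 152.2*0.466*(T − 31.58) = 0
270.97(T − 398.4) + 1288.9(T − 31.58) + 70.93(T − 31.58) = 0
1630.8 T = 150899
T = 150899 / 1630.8 = 92.5 °C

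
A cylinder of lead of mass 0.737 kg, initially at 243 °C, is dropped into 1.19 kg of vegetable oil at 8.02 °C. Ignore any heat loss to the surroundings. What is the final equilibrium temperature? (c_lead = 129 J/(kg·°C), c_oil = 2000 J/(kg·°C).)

T_f ≈ 17.0 °C

T_f = Σ m_i c_i T_i / Σ m_i c_i:
T_f = (95.07·243 + 2380·8.02) / (95.07 + 2380)
    = 42190 / 2475.1 ≈ 17.05 °C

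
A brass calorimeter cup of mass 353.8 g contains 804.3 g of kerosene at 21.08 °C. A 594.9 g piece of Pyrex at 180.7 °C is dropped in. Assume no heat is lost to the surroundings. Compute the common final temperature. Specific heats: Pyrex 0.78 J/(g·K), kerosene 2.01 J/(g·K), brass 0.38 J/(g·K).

Net heat exchanged in the isolated system is zero:
594.9·0.78·(T − 180.7) + 804.3·2.01·(T − 21.08) + 353.8·0.38·(T − 21.08) = 0
2215.1 T = 120762
T ≈ 54.52 °C

T_f ≈ 54.5 °C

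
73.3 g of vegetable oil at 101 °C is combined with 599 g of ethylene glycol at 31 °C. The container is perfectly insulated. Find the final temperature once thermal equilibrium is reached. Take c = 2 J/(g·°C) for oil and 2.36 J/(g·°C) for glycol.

T_f ≈ 37.6 °C

|Q_oil| = |Q_glycol|:
73.3·2·(101 − T) = 599·2.36·(T − 31)
146.6(101 − T) = 1413.6(T − 31)
1560.2 T = 58629  ⇒  T ≈ 37.58 °C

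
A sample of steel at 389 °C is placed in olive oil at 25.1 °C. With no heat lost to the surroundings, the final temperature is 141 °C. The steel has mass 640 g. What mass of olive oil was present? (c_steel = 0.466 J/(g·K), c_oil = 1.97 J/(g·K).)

Heat lost by the steel = heat gained by the oil:
640×0.466×(389 − 141) = m×1.97×(141 − 25.1)
228.32 m = 73964  ⇒  m ≈ 323.9 g

m ≈ 324 g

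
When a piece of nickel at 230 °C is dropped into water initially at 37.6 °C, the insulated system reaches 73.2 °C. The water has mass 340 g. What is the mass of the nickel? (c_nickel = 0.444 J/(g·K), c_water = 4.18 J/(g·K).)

m ≈ 727 g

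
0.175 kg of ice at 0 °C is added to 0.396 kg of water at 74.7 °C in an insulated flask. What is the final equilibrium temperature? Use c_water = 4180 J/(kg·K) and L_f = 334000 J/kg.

Net heat exchanged in the isolated system is zero:
fusion: m_ice L_f = 0.175·334000 = 58450; meltwater 0→T: 0.175·4180·T = 731.5 T; water cools: 0.396·4180·(T − 74.7) = 1655.3(T − 74.7)
2386.8 T = 123649 − 58450 = 65199
T ≈ 27.32 °C. Since T > 0 °C, the all-ice-melts assumption holds.

T_f ≈ 27.3 °C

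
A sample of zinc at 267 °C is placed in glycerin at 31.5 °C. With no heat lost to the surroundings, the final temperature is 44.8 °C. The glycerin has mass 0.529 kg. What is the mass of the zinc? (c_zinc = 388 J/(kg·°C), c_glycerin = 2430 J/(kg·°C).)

m ≈ 0.198 kg

Energy conservation, ΣQ = 0:
m·388·(44.8 − 267) + 0.529·2430·(44.8 − 31.5) = 0
-86214 m = -17097
m = -17097/-86214 ≈ 0.1983 kg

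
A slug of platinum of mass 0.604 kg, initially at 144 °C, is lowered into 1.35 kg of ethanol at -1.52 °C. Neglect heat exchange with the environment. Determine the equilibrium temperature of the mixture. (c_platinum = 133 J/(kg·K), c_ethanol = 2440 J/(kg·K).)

T_f ≈ 1.9 °C

Energy conservation, ΣQ = 0:
0.604*133*(T − 144) + 1.35*2440*(T − (-1.52)) = 0
80.33(T − 144) + 3294(T − (-1.52)) = 0
3374.3 T = 6560.9
T = 6560.9/3374.3 ≈ 1.94 °C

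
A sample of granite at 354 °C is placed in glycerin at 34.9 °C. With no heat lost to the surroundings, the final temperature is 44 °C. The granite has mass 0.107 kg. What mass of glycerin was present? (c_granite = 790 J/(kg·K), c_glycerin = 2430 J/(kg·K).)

m ≈ 1.19 kg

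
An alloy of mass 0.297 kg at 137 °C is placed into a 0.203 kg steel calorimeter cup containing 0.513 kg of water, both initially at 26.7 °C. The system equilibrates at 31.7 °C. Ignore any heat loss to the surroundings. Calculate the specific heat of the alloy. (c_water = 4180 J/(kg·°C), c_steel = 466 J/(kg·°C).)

Setting the total heat transfer to zero:
0.297×c×(31.7 − 137) + 0.513×4180×(31.7 − 26.7) + 0.203×466×(31.7 − 26.7) = 0
-31.27 c = -11195
c = -11195/-31.27 ≈ 358 J/(kg·°C)

c ≈ 358 J/(kg·°C)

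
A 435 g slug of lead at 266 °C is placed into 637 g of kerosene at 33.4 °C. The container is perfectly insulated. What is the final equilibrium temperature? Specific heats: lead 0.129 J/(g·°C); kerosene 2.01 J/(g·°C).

Conservation of energy gives ΣQ = 0:
435*0.129*(T − 266) + 637*2.01*(T − 33.4) = 0
(56.12 + 1280.4) T = 56.12*266 + 1280.4*33.4
T = 57691 / 1336.5 = 43.2 °C

T_f ≈ 43.2 °C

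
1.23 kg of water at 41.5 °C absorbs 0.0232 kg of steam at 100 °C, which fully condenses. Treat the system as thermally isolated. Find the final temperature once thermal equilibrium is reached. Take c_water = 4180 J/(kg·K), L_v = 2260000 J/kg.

T_f ≈ 52.6 °C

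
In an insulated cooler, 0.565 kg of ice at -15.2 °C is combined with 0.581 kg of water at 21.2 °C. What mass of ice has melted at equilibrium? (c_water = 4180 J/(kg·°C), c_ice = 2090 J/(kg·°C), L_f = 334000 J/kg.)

m_melted ≈ 0.1 kg

Heat available from the water dropping to 0 °C: 0.581·4180·21.2 = 51486 J.
Of that, 0.565·2090·15.2 = 17949 J goes to bring the ice to 0 °C, leaving 33537 J.
Fully melting the ice requires m_ice L_f = 0.565·334000 = 188710 J.
That's not enough to melt it all — equilibrium is at 0 °C with ice remaining.
m_melted·334000 = 33537  ⇒  m_melted ≈ 0.1004 kg.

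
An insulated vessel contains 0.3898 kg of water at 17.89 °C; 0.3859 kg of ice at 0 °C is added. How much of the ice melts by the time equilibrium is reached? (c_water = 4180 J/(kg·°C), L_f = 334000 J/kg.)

m_melted ≈ 0.0873 kg

Heat available from the water dropping to 0 °C: 0.3898×4180×17.89 = 29149 J.
Fully melting the ice requires m_ice L_f = 0.3859×334000 = 128891 J.
That's not enough to melt it all — equilibrium is at 0 °C with ice remaining.
m_melt = 29149 / L_f = 0.08727 kg.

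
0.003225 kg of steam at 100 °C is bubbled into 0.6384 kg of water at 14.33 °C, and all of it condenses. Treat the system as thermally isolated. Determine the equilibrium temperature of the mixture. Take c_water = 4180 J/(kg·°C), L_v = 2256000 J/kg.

Energy conservation, ΣQ = 0:
condense steam: −0.003225×2256000 = −7275.6; condensate cools 100→T: 0.003225×4180×(T − 100) = 13.48(T − 100); water warms: 0.6384×4180×(T − 14.33) = 2668.5(T − 14.33)
2682 T = 7275.6 + 1348 + 38240 = 46863
T ≈ 17.47 °C, under the boiling point, so the assumption holds.

T_f ≈ 17.5 °C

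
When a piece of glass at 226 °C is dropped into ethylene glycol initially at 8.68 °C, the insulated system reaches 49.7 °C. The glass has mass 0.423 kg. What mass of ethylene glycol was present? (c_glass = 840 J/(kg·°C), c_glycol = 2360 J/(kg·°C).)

m ≈ 0.647 kg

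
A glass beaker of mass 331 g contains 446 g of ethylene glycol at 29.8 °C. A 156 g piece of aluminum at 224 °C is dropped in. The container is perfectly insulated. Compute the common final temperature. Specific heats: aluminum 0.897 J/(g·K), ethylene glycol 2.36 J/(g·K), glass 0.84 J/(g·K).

T_f ≈ 48.3 °C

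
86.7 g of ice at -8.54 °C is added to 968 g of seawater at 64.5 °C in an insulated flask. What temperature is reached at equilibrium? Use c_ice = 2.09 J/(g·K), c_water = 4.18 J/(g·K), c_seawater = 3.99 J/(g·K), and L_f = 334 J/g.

Net heat exchanged in the isolated system is zero:
ice -8.54→0 °C: 86.7×2.09×8.54 = 1547.5
  melt ice: 86.7×334 = 28958
  meltwater 0→T: 86.7×4.18×T = 362.41 T
  seawater: 3862.3(T − 64.5)
4224.7 T = 249120 − 30505 = 218614
T ≈ 51.75 °C. Since T > 0 °C, the all-ice-melts assumption holds.

T_f ≈ 51.7 °C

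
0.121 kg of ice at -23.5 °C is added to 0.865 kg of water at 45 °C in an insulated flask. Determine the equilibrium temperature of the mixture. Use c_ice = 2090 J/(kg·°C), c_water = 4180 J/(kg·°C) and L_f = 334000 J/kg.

Heat gained plus heat lost sum to zero:
ice -23.5→0 °C: 0.121·2090·23.5 = 5942.9; fusion: m_ice L_f = 0.121·334000 = 40414; meltwater 0→T: 0.121·4180·T = 505.78 T; water: 3615.7(T − 45)
4121.5 T = 162706 − 46357 = 116350
T ≈ 28.23 °C — above 0 °C, consistent with complete melting.

T_f ≈ 28.2 °C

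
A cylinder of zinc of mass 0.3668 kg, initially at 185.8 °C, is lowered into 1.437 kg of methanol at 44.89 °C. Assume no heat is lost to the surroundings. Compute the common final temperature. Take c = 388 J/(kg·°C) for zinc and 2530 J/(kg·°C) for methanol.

T_f ≈ 50.2 °C

T_f is the heat-capacity-weighted average of the initial temperatures:
T_f = (142.32·185.8 + 3635.6·44.89) / (142.32 + 3635.6)
    = 189645 / 3777.9 ≈ 50.20 °C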